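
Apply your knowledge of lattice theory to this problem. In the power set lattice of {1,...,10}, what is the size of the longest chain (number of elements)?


A chain is a totally ordered subset; we count the number of elements in a maximum chain.
Compute, for each element x, the size of the longest chain ending at x:
  {}: 1
  {1}: 2
  {2}: 2
  {3}: 2
  {4}: 2
  {5}: 2
  ...
A maximum chain: {} < {1} < {1,2} < {1,2,3} < {1,2,3,4} < {1,2,3,4,5} < {1,2,3,4,5,6} < {1,2,3,4,5,6,7} < {1,2,3,4,5,6,7,8} < {1,2,3,4,5,6,7,8,9} < {1,2,3,4,5,6,7,8,9,10}
Number of elements in the longest chain: 11


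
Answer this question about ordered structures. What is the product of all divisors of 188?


Divisors of 188: [1, 2, 4, 47, 94, 188]
Product = n^(d(n)/2) = 188^(6/2)
Product = 6644672


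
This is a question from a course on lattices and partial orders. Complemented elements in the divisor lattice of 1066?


An element a is complemented if some b has a meet b = bottom, a join b = top.
a is complemented iff gcd(a, n/a)=1, i.e. a is a unitary divisor of 1066.
Complemented elements: 1, 2, 13, 26, 41, 82, ... (2 more)
Count: 8


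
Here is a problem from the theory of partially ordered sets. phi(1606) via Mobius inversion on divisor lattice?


phi(n) = n * prod_{p|n} (1 - 1/p).
Prime divisors of 1606: [2, 11, 73]
phi(1606) = 1606 * (1 - 1/2) * (1 - 1/11) * (1 - 1/73)
phi(1606) = 720


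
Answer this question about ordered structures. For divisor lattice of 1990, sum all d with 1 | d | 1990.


Interval [1,1990] in divisors of 1990: [1, 2, 5, 10, 199, 398, 995, 1990]
Sum = 3600


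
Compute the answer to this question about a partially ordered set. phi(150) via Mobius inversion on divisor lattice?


phi(n) = n * prod_{p|n} (1 - 1/p).
Prime divisors of 150: [2, 3, 5]
phi(150) = 150 * (1 - 1/2) * (1 - 1/3) * (1 - 1/5)
phi(150) = 40


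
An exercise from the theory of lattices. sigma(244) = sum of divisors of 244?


sigma(n) = sum of divisors.
Divisors of 244: [1, 2, 4, 61, 122, 244]
Sum = 434


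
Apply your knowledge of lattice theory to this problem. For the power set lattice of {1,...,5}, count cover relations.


A cover relation a -< b holds when a < b with no c strictly between.
Cover relations:
  {} -< {1}
  {} -< {2}
  {} -< {3}
  {} -< {4}
  {} -< {5}
  {1} -< {1,2}
  {1} -< {1,3}
  {1} -< {1,4}
  ...72 more
Total: 80


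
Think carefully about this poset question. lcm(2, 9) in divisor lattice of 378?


Join=lcm.
gcd(2,9)=1
lcm=18


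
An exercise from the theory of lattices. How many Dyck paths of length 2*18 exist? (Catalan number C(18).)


C(n) = C(2n, n) / (n+1).
C(36, 18) = 9075135300
C(18) = 9075135300 / 19 = 477638700


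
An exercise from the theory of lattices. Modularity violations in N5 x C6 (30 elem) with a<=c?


Modular law: if a <= c then a v (b ^ c) = (a v b) ^ c.
Check all triples (a,b,c) with a <= c among 30 elements.
  e.g. a=(a,0), b=(c,0), c=(b,0): lhs=(a,0) != rhs=(b,0)
  e.g. a=(a,0), b=(c,1), c=(b,0): lhs=(a,0) != rhs=(b,0)
Total violating triples: 126


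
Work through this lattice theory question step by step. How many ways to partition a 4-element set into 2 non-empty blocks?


S(n,k) = k*S(n-1,k) + S(n-1,k-1).
S(3,2) = 3, S(3,1) = 1
S(4,2) = 2*3 + 1 = 6 + 1
S(4,2) = 7


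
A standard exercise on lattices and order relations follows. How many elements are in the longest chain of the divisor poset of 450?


A chain is a totally ordered subset; we count the number of elements in a maximum chain.
Compute, for each element x, the size of the longest chain ending at x:
  1: 1
  2: 2
  3: 2
  5: 2
  9: 3
  25: 3
  ...
A maximum chain: 1 < 2 < 6 < 18 < 90 < 450
Number of elements in the longest chain: 6


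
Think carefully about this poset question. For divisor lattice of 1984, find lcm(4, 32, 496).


In a divisor lattice, join = lcm (least common multiple).
Compute lcm iteratively: start with first element, then lcm(current, next).
Elements: [4, 32, 496]
lcm(4,32) = 32
lcm(32,496) = 992
Final lcm = 992


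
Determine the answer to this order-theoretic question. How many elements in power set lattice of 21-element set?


Power set = 2^n.
2^21 = 2097152


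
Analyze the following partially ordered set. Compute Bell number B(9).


B(n) = number of set partitions of an n-element set.
B(n) satisfies the recurrence: B(n+1) = sum_k C(n,k)*B(k).
B(9) = 21147


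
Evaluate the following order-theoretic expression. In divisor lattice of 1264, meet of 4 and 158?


In a divisor lattice, meet = gcd (greatest common divisor).
By Euclidean algorithm or factoring: gcd(4,158) = 2


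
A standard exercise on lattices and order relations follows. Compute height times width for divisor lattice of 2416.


Height = length of longest chain minus 1; width = size of largest antichain.
A maximum chain: 1 | 151 | 302 | 604 | 1208 | 2416  (height 5).
A maximum antichain: {2, 151}  (width 2).
Product = 5 * 2 = 10


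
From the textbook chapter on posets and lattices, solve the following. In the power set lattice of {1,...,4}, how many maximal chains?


A maximal chain goes from the minimum element to a maximal element via cover relations.
Counting all min-to-max paths in the cover graph.
Total maximal chains: 24


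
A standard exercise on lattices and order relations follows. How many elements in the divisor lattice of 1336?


Divisors of 1336: [1, 2, 4, 8, 167, 334, 668, 1336]
Count: 8


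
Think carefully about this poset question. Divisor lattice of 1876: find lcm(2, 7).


In a divisor lattice, join = lcm (least common multiple).
gcd(2,7) = 1
lcm(2,7) = 2*7/gcd = 14/1 = 14


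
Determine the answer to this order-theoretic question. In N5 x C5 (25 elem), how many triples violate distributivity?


Distributive law: a ^ (b v c) = (a ^ b) v (a ^ c).
Check all 25^3 = 15625 ordered triples (a,b,c).
  e.g. a=(b,0), b=(a,0), c=(c,0): lhs=(b,0) != rhs=(a,0)
  e.g. a=(b,0), b=(a,0), c=(c,1): lhs=(b,0) != rhs=(a,0)
Total violating triples: 250


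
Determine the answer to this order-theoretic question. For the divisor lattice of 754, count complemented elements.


An element a is complemented if some b has a meet b = bottom, a join b = top.
a is complemented iff gcd(a, n/a)=1, i.e. a is a unitary divisor of 754.
Complemented elements: 1, 2, 13, 26, 29, 58, ... (2 more)
Count: 8


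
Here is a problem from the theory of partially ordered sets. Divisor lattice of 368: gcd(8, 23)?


Meet=gcd.
gcd(8,23)=1


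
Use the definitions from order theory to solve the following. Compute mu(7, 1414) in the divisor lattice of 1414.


In a divisor lattice, mu(a,b) = mu(b/a) where mu is the classical Mobius function.
b/a = 1414/7 = 202
Prime factorization of 202: primes [2, 101]
202 is squarefree with 2 prime factor(s), so mu(202) = (-1)^2 = 1


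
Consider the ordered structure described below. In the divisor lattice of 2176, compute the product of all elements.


Divisors of 2176: [1, 2, 4, 8, 16, 17, 32, 34, 64, 68, 128, 136, 272, 544, 1088, 2176]
Product = n^(d(n)/2) = 2176^(16/2)
Product = 502656297790633035773771776


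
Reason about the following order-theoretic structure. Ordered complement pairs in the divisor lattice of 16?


Complement pair (a,b): a meet b = bottom, a join b = top.
Here: gcd(a,b)=1 and lcm(a,b)=16, i.e. a*b=16 with a,b coprime.
Pairs found: (1,16), (16,1)
Total ordered pairs: 2


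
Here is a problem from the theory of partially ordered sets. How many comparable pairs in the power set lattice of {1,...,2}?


A comparable pair {a,b} has a < b or b < a in the order.
Count unordered pairs where one element is strictly below the other.
Examples: {{},{1}}, {{},{2}}, {{},{1,2}}, {{1},{1,2}}, ...
Total comparable pairs: 5


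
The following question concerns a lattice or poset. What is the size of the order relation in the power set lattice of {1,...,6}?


The order relation is {(a,b) : a <= b}, reflexive so it includes (a,a).
Examples: ({},{}), ({},{1,2}), ({},{1,2,3}), ({},{1,2,3,4}), ({},{1,2,3,4,5}), ...
Total ordered pairs: 729


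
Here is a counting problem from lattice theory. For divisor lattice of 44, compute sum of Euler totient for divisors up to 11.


Divisors of 44 up to 11: [1, 2, 4, 11]
phi values: [1, 1, 2, 10]
Sum = 14


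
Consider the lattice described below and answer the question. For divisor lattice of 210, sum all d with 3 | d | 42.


Interval [3,42] in divisors of 210: [3, 6, 21, 42]
Sum = 72


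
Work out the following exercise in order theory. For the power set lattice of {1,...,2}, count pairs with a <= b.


The order relation is {(a,b) : a <= b}, reflexive so it includes (a,a).
Examples: ({},{}), ({},{1,2}), ({},{1}), ({},{2}), ({1,2},{1,2}), ...
Total ordered pairs: 9


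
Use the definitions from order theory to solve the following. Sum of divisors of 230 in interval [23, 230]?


Interval [23,230] in divisors of 230: [23, 46, 115, 230]
Sum = 414


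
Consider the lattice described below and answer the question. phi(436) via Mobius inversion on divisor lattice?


phi(n) = n * prod_{p|n} (1 - 1/p).
Prime divisors of 436: [2, 109]
phi(436) = 436 * (1 - 1/2) * (1 - 1/109)
phi(436) = 216


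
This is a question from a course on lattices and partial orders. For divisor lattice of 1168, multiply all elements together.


Divisors of 1168: [1, 2, 4, 8, 16, 73, 146, 292, 584, 1168]
Product = n^(d(n)/2) = 1168^(10/2)
Product = 2173773118701568


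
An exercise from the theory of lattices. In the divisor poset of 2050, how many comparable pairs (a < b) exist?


A comparable pair {a,b} has a < b or b < a in the order.
Count unordered pairs where one element is strictly below the other.
Examples: {1,2}, {1,5}, {1,10}, {1,25}, ...
Total comparable pairs: 42


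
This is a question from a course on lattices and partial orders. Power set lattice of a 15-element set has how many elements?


Power set = 2^n.
2^15 = 32768


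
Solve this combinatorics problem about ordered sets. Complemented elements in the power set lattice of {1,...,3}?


An element a is complemented if some b has a meet b = bottom, a join b = top.
every subset A has complement S\A, so all elements are complemented.
Complemented elements: {}, {1}, {2}, {3}, {1,2}, {1,3}, ... (2 more)
Count: 8


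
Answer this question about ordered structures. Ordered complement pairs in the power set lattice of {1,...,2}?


Complement pair (a,b): a meet b = bottom, a join b = top.
Here: A intersect B = {} and A union B = {1,...,2}.
Pairs found: ({},{1,2}), ({1},{2}), ({2},{1}), ({1,2},{})
Total ordered pairs: 4


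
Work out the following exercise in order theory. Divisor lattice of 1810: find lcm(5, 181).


In a divisor lattice, join = lcm (least common multiple).
gcd(5,181) = 1
lcm(5,181) = 5*181/gcd = 905/1 = 905


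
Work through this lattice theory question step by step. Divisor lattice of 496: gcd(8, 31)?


Meet=gcd.
gcd(8,31)=1


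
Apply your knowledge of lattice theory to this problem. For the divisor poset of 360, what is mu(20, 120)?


In a divisor lattice, mu(a,b) = mu(b/a) where mu is the classical Mobius function.
b/a = 120/20 = 6
Prime factorization of 6: primes [2, 3]
6 is squarefree with 2 prime factor(s), so mu(6) = (-1)^2 = 1


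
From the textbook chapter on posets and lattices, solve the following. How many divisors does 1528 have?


Divisors of 1528: [1, 2, 4, 8, 191, 382, 764, 1528]
Count: 8


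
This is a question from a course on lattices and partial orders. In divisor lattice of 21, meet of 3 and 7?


In a divisor lattice, meet = gcd (greatest common divisor).
By Euclidean algorithm or factoring: gcd(3,7) = 1


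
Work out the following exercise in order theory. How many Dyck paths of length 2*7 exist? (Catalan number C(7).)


C(n) = C(2n, n) / (n+1).
C(14, 7) = 3432
C(7) = 3432 / 8 = 429


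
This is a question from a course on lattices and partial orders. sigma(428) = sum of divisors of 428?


sigma(n) = sum of divisors.
Divisors of 428: [1, 2, 4, 107, 214, 428]
Sum = 756


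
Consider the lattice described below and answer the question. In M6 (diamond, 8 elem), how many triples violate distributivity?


Distributive law: a ^ (b v c) = (a ^ b) v (a ^ c).
Check all 8^3 = 512 ordered triples (a,b,c).
  e.g. a=a1, b=a2, c=a3: lhs=a1 != rhs=0
  e.g. a=a1, b=a2, c=a4: lhs=a1 != rhs=0
Total violating triples: 120


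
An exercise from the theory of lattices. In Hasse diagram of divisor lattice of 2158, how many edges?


A cover relation a -< b holds when a < b with no c strictly between.
Cover relations:
  1 -< 2
  1 -< 13
  1 -< 83
  2 -< 26
  2 -< 166
  13 -< 26
  13 -< 1079
  26 -< 2158
  ...4 more
Total: 12


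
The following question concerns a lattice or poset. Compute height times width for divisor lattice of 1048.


Height = length of longest chain minus 1; width = size of largest antichain.
A maximum chain: 1 | 131 | 262 | 524 | 1048  (height 4).
A maximum antichain: {2, 131}  (width 2).
Product = 4 * 2 = 8


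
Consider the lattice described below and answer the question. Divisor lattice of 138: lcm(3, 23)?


Join=lcm.
gcd(3,23)=1
lcm=69


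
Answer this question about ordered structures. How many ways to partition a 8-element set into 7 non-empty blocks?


S(n,k) = k*S(n-1,k) + S(n-1,k-1).
S(7,7) = 1, S(7,6) = 21
S(8,7) = 7*1 + 21 = 7 + 21
S(8,7) = 28


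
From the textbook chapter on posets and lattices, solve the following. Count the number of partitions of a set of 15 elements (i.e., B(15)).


B(n) = number of set partitions of an n-element set.
B(n) satisfies the recurrence: B(n+1) = sum_k C(n,k)*B(k).
B(15) = 1382958545


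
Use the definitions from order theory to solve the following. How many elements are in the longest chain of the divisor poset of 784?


A chain is a totally ordered subset; we count the number of elements in a maximum chain.
Compute, for each element x, the size of the longest chain ending at x:
  1: 1
  2: 2
  7: 2
  4: 3
  49: 3
  8: 4
  ...
A maximum chain: 1 < 2 < 4 < 8 < 16 < 112 < 784
Number of elements in the longest chain: 7


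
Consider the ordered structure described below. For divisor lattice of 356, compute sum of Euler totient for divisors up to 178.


Divisors of 356 up to 178: [1, 2, 4, 89, 178]
phi values: [1, 1, 2, 88, 88]
Sum = 180


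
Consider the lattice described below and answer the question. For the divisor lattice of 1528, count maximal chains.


A maximal chain goes from the minimum element to a maximal element via cover relations.
Counting all min-to-max paths in the cover graph.
Total maximal chains: 4


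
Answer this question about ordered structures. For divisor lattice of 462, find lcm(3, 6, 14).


In a divisor lattice, join = lcm (least common multiple).
Compute lcm iteratively: start with first element, then lcm(current, next).
Elements: [3, 6, 14]
lcm(3,6) = 6
lcm(6,14) = 42
Final lcm = 42


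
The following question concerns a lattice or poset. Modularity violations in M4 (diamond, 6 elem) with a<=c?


Modular law: if a <= c then a v (b ^ c) = (a v b) ^ c.
Check all triples (a,b,c) with a <= c among 6 elements.
This lattice is modular (diamonds M_m and their chain-products are modular).
Total violating triples: 0


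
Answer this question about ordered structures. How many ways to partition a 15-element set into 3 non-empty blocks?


S(n,k) = k*S(n-1,k) + S(n-1,k-1).
S(14,3) = 788970, S(14,2) = 8191
S(15,3) = 3*788970 + 8191 = 2366910 + 8191
S(15,3) = 2375101


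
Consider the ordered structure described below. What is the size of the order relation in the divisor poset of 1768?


The order relation is {(a,b) : a <= b}, reflexive so it includes (a,a).
Examples: (1,1), (1,104), (1,13), (1,136), (1,17), ...
Total ordered pairs: 90


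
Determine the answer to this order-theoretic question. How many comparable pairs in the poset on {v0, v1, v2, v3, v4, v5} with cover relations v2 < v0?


A comparable pair {a,b} has a < b or b < a in the order.
Count unordered pairs where one element is strictly below the other.
Examples: {v0,v2}
Total comparable pairs: 1


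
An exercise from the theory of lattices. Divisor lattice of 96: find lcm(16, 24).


In a divisor lattice, join = lcm (least common multiple).
gcd(16,24) = 8
lcm(16,24) = 16*24/gcd = 384/8 = 48


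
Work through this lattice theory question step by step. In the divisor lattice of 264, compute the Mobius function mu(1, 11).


In a divisor lattice, mu(a,b) = mu(b/a) where mu is the classical Mobius function.
b/a = 11/1 = 11
Prime factorization of 11: primes [11]
11 is squarefree with 1 prime factor(s), so mu(11) = (-1)^1 = -1


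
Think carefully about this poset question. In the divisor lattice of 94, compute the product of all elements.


Divisors of 94: [1, 2, 47, 94]
Product = n^(d(n)/2) = 94^(4/2)
Product = 8836


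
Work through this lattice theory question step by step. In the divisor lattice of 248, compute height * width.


Height = length of longest chain minus 1; width = size of largest antichain.
A maximum chain: 1 | 31 | 62 | 124 | 248  (height 4).
A maximum antichain: {2, 31}  (width 2).
Product = 4 * 2 = 8


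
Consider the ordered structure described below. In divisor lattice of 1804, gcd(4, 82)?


Meet=gcd.
gcd(4,82)=2


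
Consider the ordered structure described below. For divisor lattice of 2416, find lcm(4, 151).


In a divisor lattice, join = lcm (least common multiple).
Compute lcm iteratively: start with first element, then lcm(current, next).
Elements: [4, 151]
lcm(4,151) = 604
Final lcm = 604


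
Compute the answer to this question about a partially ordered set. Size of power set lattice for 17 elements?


Power set = 2^n.
2^17 = 131072


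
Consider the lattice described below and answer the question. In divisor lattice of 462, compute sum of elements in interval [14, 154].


Interval [14,154] in divisors of 462: [14, 154]
Sum = 168


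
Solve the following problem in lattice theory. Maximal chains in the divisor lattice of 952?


A maximal chain goes from the minimum element to a maximal element via cover relations.
Counting all min-to-max paths in the cover graph.
Total maximal chains: 20


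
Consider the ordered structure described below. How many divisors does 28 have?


Divisors of 28: [1, 2, 4, 7, 14, 28]
Count: 6


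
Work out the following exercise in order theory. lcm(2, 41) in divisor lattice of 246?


Join=lcm.
gcd(2,41)=1
lcm=82


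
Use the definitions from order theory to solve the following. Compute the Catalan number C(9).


C(n) = C(2n, n) / (n+1).
C(18, 9) = 48620
C(9) = 48620 / 10 = 4862


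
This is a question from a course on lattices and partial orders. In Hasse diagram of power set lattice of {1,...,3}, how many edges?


A cover relation a -< b holds when a < b with no c strictly between.
Cover relations:
  {} -< {1}
  {} -< {2}
  {} -< {3}
  {1} -< {1,2}
  {1} -< {1,3}
  {2} -< {1,2}
  {2} -< {2,3}
  {3} -< {1,3}
  ...4 more
Total: 12


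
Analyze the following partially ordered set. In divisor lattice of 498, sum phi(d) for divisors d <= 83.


Divisors of 498 up to 83: [1, 2, 3, 6, 83]
phi values: [1, 1, 2, 2, 82]
Sum = 88


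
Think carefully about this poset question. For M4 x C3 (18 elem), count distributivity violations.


Distributive law: a ^ (b v c) = (a ^ b) v (a ^ c).
Check all 18^3 = 5832 ordered triples (a,b,c).
  e.g. a=(a1,0), b=(a2,0), c=(a3,0): lhs=(a1,0) != rhs=(0,0)
  e.g. a=(a1,0), b=(a2,0), c=(a3,1): lhs=(a1,0) != rhs=(0,0)
Total violating triples: 648


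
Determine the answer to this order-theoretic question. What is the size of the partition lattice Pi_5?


B(n) = number of set partitions of an n-element set.
B(n) satisfies the recurrence: B(n+1) = sum_k C(n,k)*B(k).
B(5) = 52


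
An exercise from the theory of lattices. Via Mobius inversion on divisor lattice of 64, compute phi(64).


phi(n) = n * prod_{p|n} (1 - 1/p).
Prime divisors of 64: [2]
phi(64) = 64 * (1 - 1/2)
phi(64) = 32


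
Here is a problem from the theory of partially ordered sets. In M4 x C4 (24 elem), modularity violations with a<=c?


Modular law: if a <= c then a v (b ^ c) = (a v b) ^ c.
Check all triples (a,b,c) with a <= c among 24 elements.
This lattice is modular (diamonds M_m and their chain-products are modular).
Total violating triples: 0


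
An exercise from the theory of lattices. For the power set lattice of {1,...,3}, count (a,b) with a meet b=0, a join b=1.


Complement pair (a,b): a meet b = bottom, a join b = top.
Here: A intersect B = {} and A union B = {1,...,3}.
Pairs found: ({},{1,2,3}), ({1},{2,3}), ({2},{1,3}), ({3},{1,2}), ... (4 more)
Total ordered pairs: 8


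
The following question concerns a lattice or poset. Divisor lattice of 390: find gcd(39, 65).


In a divisor lattice, meet = gcd (greatest common divisor).
By Euclidean algorithm or factoring: gcd(39,65) = 13


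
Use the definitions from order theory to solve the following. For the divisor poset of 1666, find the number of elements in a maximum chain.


A chain is a totally ordered subset; we count the number of elements in a maximum chain.
Compute, for each element x, the size of the longest chain ending at x:
  1: 1
  2: 2
  7: 2
  17: 2
  49: 3
  14: 3
  ...
A maximum chain: 1 < 2 < 14 < 98 < 1666
Number of elements in the longest chain: 5


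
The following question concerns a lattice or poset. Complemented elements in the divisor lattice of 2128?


An element a is complemented if some b has a meet b = bottom, a join b = top.
a is complemented iff gcd(a, n/a)=1, i.e. a is a unitary divisor of 2128.
Complemented elements: 1, 7, 16, 19, 112, 133, ... (2 more)
Count: 8


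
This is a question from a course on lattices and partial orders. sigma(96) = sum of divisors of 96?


sigma(n) = sum of divisors.
Divisors of 96: [1, 2, 3, 4, 6, 8, 12, 16, 24, 32, 48, 96]
Sum = 252


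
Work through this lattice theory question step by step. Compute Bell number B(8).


B(n) = number of set partitions of an n-element set.
B(n) satisfies the recurrence: B(n+1) = sum_k C(n,k)*B(k).
B(8) = 4140


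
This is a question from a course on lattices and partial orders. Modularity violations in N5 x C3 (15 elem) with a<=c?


Modular law: if a <= c then a v (b ^ c) = (a v b) ^ c.
Check all triples (a,b,c) with a <= c among 15 elements.
  e.g. a=(a,0), b=(c,0), c=(b,0): lhs=(a,0) != rhs=(b,0)
  e.g. a=(a,0), b=(c,1), c=(b,0): lhs=(a,0) != rhs=(b,0)
Total violating triples: 18


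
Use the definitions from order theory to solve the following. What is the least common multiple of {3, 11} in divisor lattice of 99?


In a divisor lattice, join = lcm (least common multiple).
Compute lcm iteratively: start with first element, then lcm(current, next).
Elements: [3, 11]
lcm(3,11) = 33
Final lcm = 33


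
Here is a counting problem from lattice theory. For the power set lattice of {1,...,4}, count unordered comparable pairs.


A comparable pair {a,b} has a < b or b < a in the order.
Count unordered pairs where one element is strictly below the other.
Examples: {{},{1}}, {{},{2}}, {{},{3}}, {{},{4}}, ...
Total comparable pairs: 65


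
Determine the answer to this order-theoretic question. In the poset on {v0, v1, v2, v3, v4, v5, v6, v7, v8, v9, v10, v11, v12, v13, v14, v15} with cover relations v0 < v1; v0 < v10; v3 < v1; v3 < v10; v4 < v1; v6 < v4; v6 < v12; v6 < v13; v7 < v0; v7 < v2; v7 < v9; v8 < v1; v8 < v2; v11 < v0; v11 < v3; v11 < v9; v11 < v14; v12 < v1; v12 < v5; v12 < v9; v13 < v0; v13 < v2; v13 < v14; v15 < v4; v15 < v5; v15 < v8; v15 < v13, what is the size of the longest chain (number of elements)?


A chain is a totally ordered subset; we count the number of elements in a maximum chain.
Compute, for each element x, the size of the longest chain ending at x:
  v6: 1
  v7: 1
  v11: 1
  v15: 1
  v3: 2
  v8: 2
  ...
A maximum chain: v6 < v13 < v0 < v1
Number of elements in the longest chain: 4


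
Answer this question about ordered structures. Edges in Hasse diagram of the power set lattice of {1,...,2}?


A cover relation a -< b holds when a < b with no c strictly between.
Cover relations:
  {} -< {1}
  {} -< {2}
  {1} -< {1,2}
  {2} -< {1,2}
Total: 4


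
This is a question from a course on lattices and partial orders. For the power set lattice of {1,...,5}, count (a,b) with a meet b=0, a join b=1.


Complement pair (a,b): a meet b = bottom, a join b = top.
Here: A intersect B = {} and A union B = {1,...,5}.
Pairs found: ({},{1,2,3,4,5}), ({1},{2,3,4,5}), ({2},{1,3,4,5}), ({3},{1,2,4,5}), ... (28 more)
Total ordered pairs: 32


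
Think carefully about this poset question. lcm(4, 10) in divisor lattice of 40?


Join=lcm.
gcd(4,10)=2
lcm=20


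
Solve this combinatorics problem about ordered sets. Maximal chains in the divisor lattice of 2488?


A maximal chain goes from the minimum element to a maximal element via cover relations.
Counting all min-to-max paths in the cover graph.
Total maximal chains: 4


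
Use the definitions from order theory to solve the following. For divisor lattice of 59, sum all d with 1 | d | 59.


Interval [1,59] in divisors of 59: [1, 59]
Sum = 60


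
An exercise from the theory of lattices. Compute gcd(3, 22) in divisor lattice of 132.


In a divisor lattice, meet = gcd (greatest common divisor).
By Euclidean algorithm or factoring: gcd(3,22) = 1


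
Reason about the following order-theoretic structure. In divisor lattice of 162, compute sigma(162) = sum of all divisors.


sigma(n) = sum of divisors.
Divisors of 162: [1, 2, 3, 6, 9, 18, 27, 54, 81, 162]
Sum = 363


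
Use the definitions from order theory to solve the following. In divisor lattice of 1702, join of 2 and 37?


In a divisor lattice, join = lcm (least common multiple).
gcd(2,37) = 1
lcm(2,37) = 2*37/gcd = 74/1 = 74


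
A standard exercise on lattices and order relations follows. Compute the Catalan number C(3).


C(n) = C(2n, n) / (n+1).
C(6, 3) = 20
C(3) = 20 / 4 = 5


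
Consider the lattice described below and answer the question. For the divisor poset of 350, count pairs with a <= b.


The order relation is {(a,b) : a <= b}, reflexive so it includes (a,a).
Examples: (1,1), (1,10), (1,14), (1,175), (1,2), ...
Total ordered pairs: 54


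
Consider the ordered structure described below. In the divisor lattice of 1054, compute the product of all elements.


Divisors of 1054: [1, 2, 17, 31, 34, 62, 527, 1054]
Product = n^(d(n)/2) = 1054^(8/2)
Product = 1234134359056


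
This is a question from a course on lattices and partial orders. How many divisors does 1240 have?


Divisors of 1240: [1, 2, 4, 5, 8, 10, 20, 31, 40, 62, 124, 155, 248, 310, 620, 1240]
Count: 16


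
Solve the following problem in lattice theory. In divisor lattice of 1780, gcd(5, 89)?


Meet=gcd.
gcd(5,89)=1


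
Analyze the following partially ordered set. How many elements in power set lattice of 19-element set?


Power set = 2^n.
2^19 = 524288


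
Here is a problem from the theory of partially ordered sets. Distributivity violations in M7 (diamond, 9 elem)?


Distributive law: a ^ (b v c) = (a ^ b) v (a ^ c).
Check all 9^3 = 729 ordered triples (a,b,c).
  e.g. a=a1, b=a2, c=a3: lhs=a1 != rhs=0
  e.g. a=a1, b=a2, c=a4: lhs=a1 != rhs=0
Total violating triples: 210


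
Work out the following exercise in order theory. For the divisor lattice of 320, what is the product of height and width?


Height = length of longest chain minus 1; width = size of largest antichain.
A maximum chain: 1 | 5 | 10 | 20 | 40 | 80 | 160 | 320  (height 7).
A maximum antichain: {2, 5}  (width 2).
Product = 7 * 2 = 14


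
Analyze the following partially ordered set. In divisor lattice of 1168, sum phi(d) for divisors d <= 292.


Divisors of 1168 up to 292: [1, 2, 4, 8, 16, 73, 146, 292]
phi values: [1, 1, 2, 4, 8, 72, 72, 144]
Sum = 304


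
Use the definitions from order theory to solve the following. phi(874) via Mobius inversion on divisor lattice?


phi(n) = n * prod_{p|n} (1 - 1/p).
Prime divisors of 874: [2, 19, 23]
phi(874) = 874 * (1 - 1/2) * (1 - 1/19) * (1 - 1/23)
phi(874) = 396


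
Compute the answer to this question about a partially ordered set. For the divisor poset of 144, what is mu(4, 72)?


In a divisor lattice, mu(a,b) = mu(b/a) where mu is the classical Mobius function.
b/a = 72/4 = 18
Prime factorization of 18: primes [2, 3]
18 is not squarefree, so mu(18) = 0


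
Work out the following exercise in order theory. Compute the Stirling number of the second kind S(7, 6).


S(n,k) = k*S(n-1,k) + S(n-1,k-1).
S(6,6) = 1, S(6,5) = 15
S(7,6) = 6*1 + 15 = 6 + 15
S(7,6) = 21


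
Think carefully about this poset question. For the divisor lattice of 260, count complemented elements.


An element a is complemented if some b has a meet b = bottom, a join b = top.
a is complemented iff gcd(a, n/a)=1, i.e. a is a unitary divisor of 260.
Complemented elements: 1, 4, 5, 13, 20, 52, ... (2 more)
Count: 8


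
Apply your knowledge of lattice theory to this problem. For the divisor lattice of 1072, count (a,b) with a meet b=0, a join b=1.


Complement pair (a,b): a meet b = bottom, a join b = top.
Here: gcd(a,b)=1 and lcm(a,b)=1072, i.e. a*b=1072 with a,b coprime.
Pairs found: (1,1072), (16,67), (67,16), (1072,1)
Total ordered pairs: 4


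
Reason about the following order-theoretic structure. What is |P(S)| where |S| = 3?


Power set = 2^n.
2^3 = 8


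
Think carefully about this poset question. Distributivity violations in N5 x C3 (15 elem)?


Distributive law: a ^ (b v c) = (a ^ b) v (a ^ c).
Check all 15^3 = 3375 ordered triples (a,b,c).
  e.g. a=(b,0), b=(a,0), c=(c,0): lhs=(b,0) != rhs=(a,0)
  e.g. a=(b,0), b=(a,0), c=(c,1): lhs=(b,0) != rhs=(a,0)
Total violating triples: 54


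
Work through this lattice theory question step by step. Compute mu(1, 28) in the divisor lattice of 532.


In a divisor lattice, mu(a,b) = mu(b/a) where mu is the classical Mobius function.
b/a = 28/1 = 28
Prime factorization of 28: primes [2, 7]
28 is not squarefree, so mu(28) = 0


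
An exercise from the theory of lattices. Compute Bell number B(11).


B(n) = number of set partitions of an n-element set.
B(n) satisfies the recurrence: B(n+1) = sum_k C(n,k)*B(k).
B(11) = 678570


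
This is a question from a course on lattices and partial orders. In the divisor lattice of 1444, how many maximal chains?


A maximal chain goes from the minimum element to a maximal element via cover relations.
Counting all min-to-max paths in the cover graph.
Total maximal chains: 6


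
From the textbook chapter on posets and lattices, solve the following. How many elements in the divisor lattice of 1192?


Divisors of 1192: [1, 2, 4, 8, 149, 298, 596, 1192]
Count: 8


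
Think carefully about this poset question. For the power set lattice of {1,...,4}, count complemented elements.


An element a is complemented if some b has a meet b = bottom, a join b = top.
every subset A has complement S\A, so all elements are complemented.
Complemented elements: {}, {1}, {2}, {3}, {4}, {1,2}, ... (10 more)
Count: 16


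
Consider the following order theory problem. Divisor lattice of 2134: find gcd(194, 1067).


In a divisor lattice, meet = gcd (greatest common divisor).
By Euclidean algorithm or factoring: gcd(194,1067) = 97


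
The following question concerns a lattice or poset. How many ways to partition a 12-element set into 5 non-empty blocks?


S(n,k) = k*S(n-1,k) + S(n-1,k-1).
S(11,5) = 246730, S(11,4) = 145750
S(12,5) = 5*246730 + 145750 = 1233650 + 145750
S(12,5) = 1379400


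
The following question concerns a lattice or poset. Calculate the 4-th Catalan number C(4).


C(n) = C(2n, n) / (n+1).
C(8, 4) = 70
C(4) = 70 / 5 = 14


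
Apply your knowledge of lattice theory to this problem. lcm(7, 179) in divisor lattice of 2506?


Join=lcm.
gcd(7,179)=1
lcm=1253


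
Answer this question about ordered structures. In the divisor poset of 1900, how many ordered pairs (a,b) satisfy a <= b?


The order relation is {(a,b) : a <= b}, reflexive so it includes (a,a).
Examples: (1,1), (1,10), (1,100), (1,19), (1,190), ...
Total ordered pairs: 108


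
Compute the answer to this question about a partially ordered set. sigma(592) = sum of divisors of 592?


sigma(n) = sum of divisors.
Divisors of 592: [1, 2, 4, 8, 16, 37, 74, 148, 296, 592]
Sum = 1178


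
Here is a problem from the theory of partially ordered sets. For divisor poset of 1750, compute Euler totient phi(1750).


phi(n) = n * prod_{p|n} (1 - 1/p).
Prime divisors of 1750: [2, 5, 7]
phi(1750) = 1750 * (1 - 1/2) * (1 - 1/5) * (1 - 1/7)
phi(1750) = 600


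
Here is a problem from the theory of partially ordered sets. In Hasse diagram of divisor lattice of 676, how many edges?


A cover relation a -< b holds when a < b with no c strictly between.
Cover relations:
  1 -< 2
  1 -< 13
  2 -< 4
  2 -< 26
  4 -< 52
  13 -< 26
  13 -< 169
  26 -< 52
  ...4 more
Total: 12


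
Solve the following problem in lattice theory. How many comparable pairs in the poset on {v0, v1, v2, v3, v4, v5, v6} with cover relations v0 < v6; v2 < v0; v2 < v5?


A comparable pair {a,b} has a < b or b < a in the order.
Count unordered pairs where one element is strictly below the other.
Examples: {v0,v2}, {v0,v6}, {v2,v5}, {v2,v6}
Total comparable pairs: 4


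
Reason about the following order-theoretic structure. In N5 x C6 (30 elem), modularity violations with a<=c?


Modular law: if a <= c then a v (b ^ c) = (a v b) ^ c.
Check all triples (a,b,c) with a <= c among 30 elements.
  e.g. a=(a,0), b=(c,0), c=(b,0): lhs=(a,0) != rhs=(b,0)
  e.g. a=(a,0), b=(c,1), c=(b,0): lhs=(a,0) != rhs=(b,0)
Total violating triples: 126


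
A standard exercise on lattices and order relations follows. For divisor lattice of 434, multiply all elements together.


Divisors of 434: [1, 2, 7, 14, 31, 62, 217, 434]
Product = n^(d(n)/2) = 434^(8/2)
Product = 35477982736


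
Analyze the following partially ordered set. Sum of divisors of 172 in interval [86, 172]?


Interval [86,172] in divisors of 172: [86, 172]
Sum = 258


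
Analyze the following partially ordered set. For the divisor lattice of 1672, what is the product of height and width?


Height = length of longest chain minus 1; width = size of largest antichain.
A maximum chain: 1 | 19 | 209 | 418 | 836 | 1672  (height 5).
A maximum antichain: {4, 22, 38, 209}  (width 4).
Product = 5 * 4 = 20


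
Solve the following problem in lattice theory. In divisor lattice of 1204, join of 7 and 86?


In a divisor lattice, join = lcm (least common multiple).
gcd(7,86) = 1
lcm(7,86) = 7*86/gcd = 602/1 = 602


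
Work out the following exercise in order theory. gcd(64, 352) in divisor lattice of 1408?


Meet=gcd.
gcd(64,352)=32


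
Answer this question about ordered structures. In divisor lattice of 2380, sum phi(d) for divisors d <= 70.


Divisors of 2380 up to 70: [1, 2, 4, 5, 7, 10, 14, 17, 20, 28, 34, 35, 68, 70]
phi values: [1, 1, 2, 4, 6, 4, 6, 16, 8, 12, 16, 24, 32, 24]
Sum = 156


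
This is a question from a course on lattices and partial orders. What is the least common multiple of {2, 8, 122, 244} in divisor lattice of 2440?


In a divisor lattice, join = lcm (least common multiple).
Compute lcm iteratively: start with first element, then lcm(current, next).
Elements: [2, 8, 122, 244]
lcm(2,8) = 8
lcm(8,122) = 488
lcm(488,244) = 488
Final lcm = 488


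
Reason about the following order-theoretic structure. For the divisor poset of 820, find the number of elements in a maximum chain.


A chain is a totally ordered subset; we count the number of elements in a maximum chain.
Compute, for each element x, the size of the longest chain ending at x:
  1: 1
  2: 2
  5: 2
  41: 2
  4: 3
  10: 3
  ...
A maximum chain: 1 < 2 < 4 < 20 < 820
Number of elements in the longest chain: 5


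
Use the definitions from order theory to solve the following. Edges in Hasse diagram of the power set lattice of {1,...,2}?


A cover relation a -< b holds when a < b with no c strictly between.
Cover relations:
  {} -< {1}
  {} -< {2}
  {1} -< {1,2}
  {2} -< {1,2}
Total: 4


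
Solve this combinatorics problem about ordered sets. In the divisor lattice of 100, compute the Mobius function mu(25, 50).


In a divisor lattice, mu(a,b) = mu(b/a) where mu is the classical Mobius function.
b/a = 50/25 = 2
Prime factorization of 2: primes [2]
2 is squarefree with 1 prime factor(s), so mu(2) = (-1)^1 = -1


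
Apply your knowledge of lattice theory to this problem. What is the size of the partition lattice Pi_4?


B(n) = number of set partitions of an n-element set.
B(n) satisfies the recurrence: B(n+1) = sum_k C(n,k)*B(k).
B(4) = 15


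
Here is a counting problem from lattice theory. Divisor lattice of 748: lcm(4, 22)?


Join=lcm.
gcd(4,22)=2
lcm=44


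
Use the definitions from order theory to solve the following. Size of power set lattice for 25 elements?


Power set = 2^n.
2^25 = 33554432


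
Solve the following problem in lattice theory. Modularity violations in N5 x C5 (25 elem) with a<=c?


Modular law: if a <= c then a v (b ^ c) = (a v b) ^ c.
Check all triples (a,b,c) with a <= c among 25 elements.
  e.g. a=(a,0), b=(c,0), c=(b,0): lhs=(a,0) != rhs=(b,0)
  e.g. a=(a,0), b=(c,1), c=(b,0): lhs=(a,0) != rhs=(b,0)
Total violating triples: 75


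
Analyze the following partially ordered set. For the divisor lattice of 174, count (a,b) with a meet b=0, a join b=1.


Complement pair (a,b): a meet b = bottom, a join b = top.
Here: gcd(a,b)=1 and lcm(a,b)=174, i.e. a*b=174 with a,b coprime.
Pairs found: (1,174), (2,87), (3,58), (6,29), ... (4 more)
Total ordered pairs: 8


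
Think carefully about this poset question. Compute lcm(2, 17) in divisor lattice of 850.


In a divisor lattice, join = lcm (least common multiple).
gcd(2,17) = 1
lcm(2,17) = 2*17/gcd = 34/1 = 34


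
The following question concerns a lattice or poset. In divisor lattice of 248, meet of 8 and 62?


In a divisor lattice, meet = gcd (greatest common divisor).
By Euclidean algorithm or factoring: gcd(8,62) = 2


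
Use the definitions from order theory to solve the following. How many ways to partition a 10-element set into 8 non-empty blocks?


S(n,k) = k*S(n-1,k) + S(n-1,k-1).
S(9,8) = 36, S(9,7) = 462
S(10,8) = 8*36 + 462 = 288 + 462
S(10,8) = 750


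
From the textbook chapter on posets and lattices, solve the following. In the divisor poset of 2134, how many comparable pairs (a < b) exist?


A comparable pair {a,b} has a < b or b < a in the order.
Count unordered pairs where one element is strictly below the other.
Examples: {1,2}, {1,11}, {1,22}, {1,97}, ...
Total comparable pairs: 19


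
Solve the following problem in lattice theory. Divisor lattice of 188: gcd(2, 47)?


Meet=gcd.
gcd(2,47)=1


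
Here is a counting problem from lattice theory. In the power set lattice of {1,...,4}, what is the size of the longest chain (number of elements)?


A chain is a totally ordered subset; we count the number of elements in a maximum chain.
Compute, for each element x, the size of the longest chain ending at x:
  {}: 1
  {1}: 2
  {2}: 2
  {3}: 2
  {4}: 2
  {1,2}: 3
  ...
A maximum chain: {} < {1} < {1,2} < {1,2,3} < {1,2,3,4}
Number of elements in the longest chain: 5


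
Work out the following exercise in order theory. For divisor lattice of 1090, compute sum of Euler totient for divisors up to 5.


Divisors of 1090 up to 5: [1, 2, 5]
phi values: [1, 1, 4]
Sum = 6


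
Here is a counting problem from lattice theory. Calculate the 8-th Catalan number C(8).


C(n) = C(2n, n) / (n+1).
C(16, 8) = 12870
C(8) = 12870 / 9 = 1430
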